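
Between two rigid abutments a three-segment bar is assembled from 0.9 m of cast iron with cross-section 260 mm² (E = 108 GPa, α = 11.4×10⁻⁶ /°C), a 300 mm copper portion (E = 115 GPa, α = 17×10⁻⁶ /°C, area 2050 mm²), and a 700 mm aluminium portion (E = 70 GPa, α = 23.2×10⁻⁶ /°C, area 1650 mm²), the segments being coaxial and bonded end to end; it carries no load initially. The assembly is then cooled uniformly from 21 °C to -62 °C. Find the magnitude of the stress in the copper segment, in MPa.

σ ≈ 32.5 MPa (tensile)

Free thermal contraction of the whole bar: Σ αᵢΔT Lᵢ = 11.4×10⁻⁶×83×900 + 17×10⁻⁶×83×300 + 23.2×10⁻⁶×83×700 = 2.623 mm.
The walls prevent any net length change, so an axial force P (same in every segment) develops. Compatibility: P · Σ Lᵢ/(AᵢEᵢ) = δ_free.
The series flexibility is Σ Lᵢ/(AᵢEᵢ) = 900/(260×108×10³) + 300/(2050×115×10³) + 700/(1650×70×10³) = 3.938×10⁻⁵ mm/N.
Hence P = δ_free / Σ(L/AE) = 2.623/3.938×10⁻⁵ = 66.59 kN (tensile).
σ_{copper} = P / A = 66590 / 2050 = 32.49 MPa.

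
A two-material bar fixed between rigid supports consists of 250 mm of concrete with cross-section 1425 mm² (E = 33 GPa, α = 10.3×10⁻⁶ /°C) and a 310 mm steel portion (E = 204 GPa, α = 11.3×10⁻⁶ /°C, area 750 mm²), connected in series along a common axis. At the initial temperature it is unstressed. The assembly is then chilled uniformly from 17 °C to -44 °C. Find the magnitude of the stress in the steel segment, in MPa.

Free thermal contraction of the whole bar: Σ αᵢΔT Lᵢ = 10.3×10⁻⁶×61×250 + 11.3×10⁻⁶×61×310 = 0.3708 mm.
The rigid supports impose zero overall length change; the single axial force P common to all segments must satisfy P Σ Lᵢ/(AᵢEᵢ) = δ_free.
Σ Lᵢ/(AᵢEᵢ) = 250/(1425×33×10³) + 310/(750×204×10³) = 7.342×10⁻⁶ mm/N.
Hence P = δ_free / Σ(L/AE) = 0.3708/7.342×10⁻⁶ = 50.5 kN (tensile).
σ_{steel} = P / A = 50500 / 750 = 67.33 MPa.

σ ≈ 67.3 MPa (tensile)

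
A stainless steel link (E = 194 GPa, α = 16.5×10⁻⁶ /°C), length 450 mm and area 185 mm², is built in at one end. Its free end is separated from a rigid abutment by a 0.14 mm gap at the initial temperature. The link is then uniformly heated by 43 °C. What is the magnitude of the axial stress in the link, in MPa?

Unrestrained expansion: δ_free = αΔT L = 16.5×10⁻⁶ × 43 × 450 = 0.3193 mm.
The gap closes (δ_free > 0.14 mm) and the wall then resists a further 0.3193 − 0.14 = 0.1793 mm of expansion.
Compatibility: PL/(AE) = 0.1793 mm, so σ = P/A = E × (0.1793/450) = 77.29 MPa.

σ ≈ 77.3 MPa (compressive)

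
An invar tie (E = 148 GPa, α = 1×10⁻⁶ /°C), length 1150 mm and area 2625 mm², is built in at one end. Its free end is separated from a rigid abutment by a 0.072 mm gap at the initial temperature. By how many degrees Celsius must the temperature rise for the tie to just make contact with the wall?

Contact occurs when the free expansion equals the gap: αΔT L = 0.072 mm.
So ΔT = g/(αL) = 0.072/(1×10⁻⁶ × 1150) = 62.61 °C.

ΔT ≈ 62.6 °C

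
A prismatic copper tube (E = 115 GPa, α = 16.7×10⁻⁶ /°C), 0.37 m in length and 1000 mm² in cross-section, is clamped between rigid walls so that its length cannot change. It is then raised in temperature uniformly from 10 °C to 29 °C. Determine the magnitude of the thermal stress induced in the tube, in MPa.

With length fixed, the mechanical strain must cancel the thermal strain αΔT = 16.7×10⁻⁶ × 19 = 317.3×10⁻⁶.
The stress required to suppress this strain is σ = Eε = 115×10³ × 317.3×10⁻⁶ = 36.49 MPa, compressive since the tube is trying to expand.

σ ≈ 36.5 MPa (compressive)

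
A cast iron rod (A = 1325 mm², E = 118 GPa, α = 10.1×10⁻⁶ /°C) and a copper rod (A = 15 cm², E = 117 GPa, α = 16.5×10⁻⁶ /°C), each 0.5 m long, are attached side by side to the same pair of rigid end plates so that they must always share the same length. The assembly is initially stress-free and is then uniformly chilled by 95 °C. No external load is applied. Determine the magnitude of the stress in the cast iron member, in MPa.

The copper has the larger α, so on cooling it would change length more than the cast iron if both were free. The rigid plates force a common final length, so the copper is put into tension and the cast iron into compression, with equal and opposite forces P (no external load).
Compatibility of the two members (thermal + elastic change equal): (α₁ − α₂)ΔT = P·[1/(A₁E₁) + 1/(A₂E₂)].
|α₁ − α₂|·ΔT = 6.4×10⁻⁶ × 95 = 0.000608.
1/(A₁E₁) + 1/(A₂E₂) = 1/(1325×118×10³) + 1/(1500×117×10³) = 1.209×10⁻⁸ N⁻¹.
So P = 0.000608 / 1.209×10⁻⁸ = 50.27 kN.
σ_{cast iron} = P/A₁ = 50270/1325 = 37.94 MPa, compressive.

σ ≈ 37.9 MPa (compressive)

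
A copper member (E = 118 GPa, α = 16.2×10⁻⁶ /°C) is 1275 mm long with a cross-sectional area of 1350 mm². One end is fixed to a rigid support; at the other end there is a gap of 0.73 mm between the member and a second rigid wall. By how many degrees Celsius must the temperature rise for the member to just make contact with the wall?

The gap closes when αΔT L = 0.73 mm, since the member is still unstressed at that instant.
ΔT = 0.73 / (16.2×10⁻⁶ × 1275) = 35.34 °C.

ΔT ≈ 35.3 °C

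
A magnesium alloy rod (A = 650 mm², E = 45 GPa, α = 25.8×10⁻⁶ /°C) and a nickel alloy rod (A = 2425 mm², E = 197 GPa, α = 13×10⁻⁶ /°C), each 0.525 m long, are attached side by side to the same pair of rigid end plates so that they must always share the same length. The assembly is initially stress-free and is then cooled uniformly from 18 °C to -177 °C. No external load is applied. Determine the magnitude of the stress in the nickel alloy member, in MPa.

σ ≈ 28.4 MPa (compressive)

Equilibrium of a rigid end plate with no external load gives equal and opposite internal forces ±P in the two members. Since α_{magnesium alloy} > α_{nickel alloy}, cooling drives the magnesium alloy into tension and the nickel alloy into compression.
Compatibility of the two members (thermal + elastic change equal): (α₁ − α₂)ΔT = P·[1/(A₁E₁) + 1/(A₂E₂)].
|α₁ − α₂|·ΔT = 12.8×10⁻⁶ × 195 = 0.002496.
1/(A₁E₁) + 1/(A₂E₂) = 1/(650×45×10³) + 1/(2425×197×10³) = 3.628×10⁻⁸ N⁻¹.
So P = 0.002496 / 3.628×10⁻⁸ = 68.8 kN.
σ_{nickel alloy} = P/A₂ = 68800/2425 = 28.37 MPa, compressive.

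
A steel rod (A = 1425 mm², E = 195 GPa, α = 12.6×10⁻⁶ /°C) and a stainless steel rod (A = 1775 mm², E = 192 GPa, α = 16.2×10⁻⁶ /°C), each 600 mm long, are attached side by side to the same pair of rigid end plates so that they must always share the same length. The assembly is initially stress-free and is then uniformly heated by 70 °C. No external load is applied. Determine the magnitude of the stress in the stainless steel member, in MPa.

Equilibrium of a rigid end plate with no external load gives equal and opposite internal forces ±P in the two members. Since α_{stainless steel} > α_{steel}, heating drives the stainless steel into compression and the steel into tension.
Compatibility of the two members (thermal + elastic change equal): (α₁ − α₂)ΔT = P·[1/(A₁E₁) + 1/(A₂E₂)].
|α₁ − α₂|·ΔT = 3.6×10⁻⁶ × 70 = 0.000252.
1/(A₁E₁) + 1/(A₂E₂) = 1/(1425×195×10³) + 1/(1775×192×10³) = 6.533×10⁻⁹ N⁻¹.
So P = 0.000252 / 6.533×10⁻⁹ = 38.57 kN.
σ_{stainless steel} = P/A₂ = 38570/1775 = 21.73 MPa, compressive.

σ ≈ 21.7 MPa (compressive)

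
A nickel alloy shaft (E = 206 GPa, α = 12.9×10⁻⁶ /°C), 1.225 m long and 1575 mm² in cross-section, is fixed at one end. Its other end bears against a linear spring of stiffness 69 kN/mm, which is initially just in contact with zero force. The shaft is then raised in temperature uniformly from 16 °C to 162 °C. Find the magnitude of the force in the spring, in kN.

P ≈ 126 kN

The unrestrained thermal change is αΔT L = 12.9×10⁻⁶ × 146 × 1225 = 2.307 mm.
With a force P in the spring, the elastic change of the shaft is PL/(AE) and that of the spring is P/k; compatibility requires their sum to equal δ_free.
So P = δ_free / [L/(AE) + 1/k] = 2.307 / [ 1225/(1575×206×10³) + 1/(69×10³) ].
P = 2.307 / 1.827×10⁻⁵ = 126300 N.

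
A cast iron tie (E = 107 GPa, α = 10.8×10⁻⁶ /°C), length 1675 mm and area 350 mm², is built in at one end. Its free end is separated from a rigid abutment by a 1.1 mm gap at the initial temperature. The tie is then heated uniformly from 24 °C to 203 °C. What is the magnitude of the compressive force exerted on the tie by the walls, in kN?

Unrestrained expansion: δ_free = αΔT L = 10.8×10⁻⁶ × 179 × 1675 = 3.238 mm.
After closing the 1.1 mm clearance, 3.238 − 1.1 = 2.138 mm of expansion remains to be suppressed by the wall.
Compatibility: PL/(AE) = 2.138 mm, so σ = P/A = E × (2.138/1675) = 136.6 MPa.
Force on the wall = σA = 136.6 × 350 mm² = 47.8 kN.

P ≈ 47.8 kN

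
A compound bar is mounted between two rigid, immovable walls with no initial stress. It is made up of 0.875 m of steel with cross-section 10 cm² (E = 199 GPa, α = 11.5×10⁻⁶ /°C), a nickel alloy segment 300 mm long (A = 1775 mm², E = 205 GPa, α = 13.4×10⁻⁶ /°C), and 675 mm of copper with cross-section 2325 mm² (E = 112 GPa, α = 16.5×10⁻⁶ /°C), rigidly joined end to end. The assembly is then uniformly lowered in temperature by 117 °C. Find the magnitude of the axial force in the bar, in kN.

If the supports were absent, the total length change would be Σ αᵢΔT Lᵢ = 11.5×10⁻⁶×117×875 + 13.4×10⁻⁶×117×300 + 16.5×10⁻⁶×117×675 = 2.951 mm.
The rigid supports impose zero overall length change; the single axial force P common to all segments must satisfy P Σ Lᵢ/(AᵢEᵢ) = δ_free.
Σ Lᵢ/(AᵢEᵢ) = 875/(1000×199×10³) + 300/(1775×205×10³) + 675/(2325×112×10³) = 7.814×10⁻⁶ mm/N.
So P = 2.951 / 7.814×10⁻⁶ = 377.6 kN, tensile.

P ≈ 378 kN (tensile)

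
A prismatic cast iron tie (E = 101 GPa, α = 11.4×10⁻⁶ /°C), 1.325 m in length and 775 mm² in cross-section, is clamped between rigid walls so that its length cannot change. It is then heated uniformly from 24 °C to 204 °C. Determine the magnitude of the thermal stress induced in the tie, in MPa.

σ ≈ 207 MPa (compressive)

With length fixed, the mechanical strain must cancel the thermal strain αΔT = 11.4×10⁻⁶ × 180 = 2052×10⁻⁶.
The stress required to suppress this strain is σ = Eε = 101×10³ × 2052×10⁻⁶ = 207.3 MPa, compressive since the tie is trying to expand.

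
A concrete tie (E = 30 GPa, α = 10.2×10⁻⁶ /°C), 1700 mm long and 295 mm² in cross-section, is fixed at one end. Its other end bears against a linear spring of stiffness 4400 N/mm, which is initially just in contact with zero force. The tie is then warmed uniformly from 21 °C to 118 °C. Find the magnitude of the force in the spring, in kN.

If the spring were absent the tie would lengthen by αΔT L = 10.2×10⁻⁶ × 97 × 1700 = 1.682 mm.
With a force P in the spring, the elastic change of the tie is PL/(AE) and that of the spring is P/k; compatibility requires their sum to equal δ_free.
P [ L/(AE) + 1/k ] = δ_free → P [ 1700/(295×30×10³) + 1/(4400) ] = 1.682.
P = 1.682 / 0.0004194 = 4011 N.

P ≈ 4.01 kN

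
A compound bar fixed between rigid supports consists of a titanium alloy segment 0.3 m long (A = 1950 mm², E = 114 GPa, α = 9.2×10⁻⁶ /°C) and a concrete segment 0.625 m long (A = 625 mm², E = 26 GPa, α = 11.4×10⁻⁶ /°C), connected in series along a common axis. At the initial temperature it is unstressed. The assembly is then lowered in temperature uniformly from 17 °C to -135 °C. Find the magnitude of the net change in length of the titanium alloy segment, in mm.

Free thermal contraction of the whole bar: Σ αᵢΔT Lᵢ = 9.2×10⁻⁶×152×300 + 11.4×10⁻⁶×152×625 = 1.503 mm.
Since the ends are fixed, an axial force P builds up, equal in every segment, with P · Σ Lᵢ/(AᵢEᵢ) = δ_free.
The series flexibility is Σ Lᵢ/(AᵢEᵢ) = 300/(1950×114×10³) + 625/(625×26×10³) = 3.981×10⁻⁵ mm/N.
So P = 1.503 / 3.981×10⁻⁵ = 37.74 kN, tensile.
For the titanium alloy segment, free thermal change = 9.2×10⁻⁶×152×300 = 0.4195 mm and elastic change from P = 37740×300/(1950×114×10³) = 0.05093 mm; these oppose, so the net change is 0.369 mm (segment shortens).

|ΔL| ≈ 0.369 mm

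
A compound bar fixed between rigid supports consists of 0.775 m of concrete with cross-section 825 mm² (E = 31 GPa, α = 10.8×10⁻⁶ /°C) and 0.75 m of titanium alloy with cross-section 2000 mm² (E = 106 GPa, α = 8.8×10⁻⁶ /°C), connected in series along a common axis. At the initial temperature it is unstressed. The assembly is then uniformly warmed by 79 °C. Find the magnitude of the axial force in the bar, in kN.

If the supports were absent, the total length change would be Σ αᵢΔT Lᵢ = 10.8×10⁻⁶×79×775 + 8.8×10⁻⁶×79×750 = 1.183 mm.
Since the ends are fixed, an axial force P builds up, equal in every segment, with P · Σ Lᵢ/(AᵢEᵢ) = δ_free.
The series flexibility is Σ Lᵢ/(AᵢEᵢ) = 775/(825×31×10³) + 750/(2000×106×10³) = 3.384×10⁻⁵ mm/N.
P = 1.183 / 3.384×10⁻⁵ = 34950 N = 34.95 kN, compressive.

P ≈ 34.9 kN (compressive)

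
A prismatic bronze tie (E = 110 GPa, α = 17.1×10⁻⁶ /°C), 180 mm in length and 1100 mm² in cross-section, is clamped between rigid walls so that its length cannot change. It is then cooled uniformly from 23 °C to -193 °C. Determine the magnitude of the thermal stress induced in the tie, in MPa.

With length fixed, the mechanical strain must cancel the thermal strain αΔT = 17.1×10⁻⁶ × 216 = 3693.6×10⁻⁶.
σ = EαΔT = 110×10³ × 17.1×10⁻⁶ × 216 = 406.3 MPa (tensile; the tie is trying to contract).

σ ≈ 406 MPa (tensile)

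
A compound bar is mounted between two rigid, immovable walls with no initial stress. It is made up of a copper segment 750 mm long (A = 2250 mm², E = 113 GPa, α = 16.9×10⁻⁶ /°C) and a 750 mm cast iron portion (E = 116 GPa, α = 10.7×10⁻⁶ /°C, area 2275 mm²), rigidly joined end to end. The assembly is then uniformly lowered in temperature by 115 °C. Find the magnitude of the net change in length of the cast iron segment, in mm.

|ΔL| ≈ 0.245 mm

Free thermal contraction of the whole bar: Σ αᵢΔT Lᵢ = 16.9×10⁻⁶×115×750 + 10.7×10⁻⁶×115×750 = 2.38 mm.
The walls prevent any net length change, so an axial force P (same in every segment) develops. Compatibility: P · Σ Lᵢ/(AᵢEᵢ) = δ_free.
The series flexibility is Σ Lᵢ/(AᵢEᵢ) = 750/(2250×113×10³) + 750/(2275×116×10³) = 5.792×10⁻⁶ mm/N.
P = 2.38 / 5.792×10⁻⁶ = 411000 N = 411 kN, tensile.
For the cast iron segment, free thermal change = 10.7×10⁻⁶×115×750 = 0.9229 mm and elastic change from P = 411000×750/(2275×116×10³) = 1.168 mm; these oppose, so the net change is 0.245 mm (segment lengthens).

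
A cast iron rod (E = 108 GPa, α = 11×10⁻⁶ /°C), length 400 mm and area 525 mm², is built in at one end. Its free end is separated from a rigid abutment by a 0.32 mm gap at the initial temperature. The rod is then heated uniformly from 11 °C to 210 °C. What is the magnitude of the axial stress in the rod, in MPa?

Unrestrained expansion: δ_free = αΔT L = 11×10⁻⁶ × 199 × 400 = 0.8756 mm.
This exceeds the 0.32 mm gap, so the wall pushes back. The portion of expansion that must be recovered elastically is δ_free − gap = 0.8756 − 0.32 = 0.5556 mm.
Compatibility: PL/(AE) = 0.5556 mm, so σ = P/A = E × (0.5556/400) = 150 MPa.

σ ≈ 150 MPa (compressive)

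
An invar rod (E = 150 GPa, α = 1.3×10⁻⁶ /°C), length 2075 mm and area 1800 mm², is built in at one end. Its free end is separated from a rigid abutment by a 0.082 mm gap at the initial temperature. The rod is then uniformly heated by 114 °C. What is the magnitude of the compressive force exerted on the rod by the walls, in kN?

P ≈ 29.3 kN

Free thermal elongation = αΔT L = 1.3×10⁻⁶ × 114 × 2075 = 0.3075 mm.
This exceeds the 0.082 mm gap, so the wall pushes back. The portion of expansion that must be recovered elastically is δ_free − gap = 0.3075 − 0.082 = 0.2255 mm.
That suppressed elongation corresponds to σ = E·Δ/L = 150×10³ × 0.2255/2075 = 16.3 MPa.
P = σA = 16.3 × 1800 = 29.34 kN.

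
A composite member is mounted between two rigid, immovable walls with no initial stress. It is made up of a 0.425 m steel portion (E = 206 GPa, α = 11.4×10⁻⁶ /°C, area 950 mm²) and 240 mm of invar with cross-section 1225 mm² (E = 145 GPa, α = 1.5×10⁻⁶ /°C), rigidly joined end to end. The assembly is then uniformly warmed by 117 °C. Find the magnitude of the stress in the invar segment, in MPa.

If the supports were absent, the total length change would be Σ αᵢΔT Lᵢ = 11.4×10⁻⁶×117×425 + 1.5×10⁻⁶×117×240 = 0.609 mm.
The rigid supports impose zero overall length change; the single axial force P common to all segments must satisfy P Σ Lᵢ/(AᵢEᵢ) = δ_free.
The series flexibility is Σ Lᵢ/(AᵢEᵢ) = 425/(950×206×10³) + 240/(1225×145×10³) = 3.523×10⁻⁶ mm/N.
Hence P = δ_free / Σ(L/AE) = 0.609/3.523×10⁻⁶ = 172.9 kN (compressive).
σ_{invar} = P / A = 172900 / 1225 = 141.1 MPa.

σ ≈ 141 MPa (compressive)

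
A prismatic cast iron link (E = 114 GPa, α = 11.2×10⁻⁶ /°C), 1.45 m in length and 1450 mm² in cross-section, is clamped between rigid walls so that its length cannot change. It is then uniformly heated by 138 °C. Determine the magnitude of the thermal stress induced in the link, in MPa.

σ ≈ 176 MPa (compressive)

With length fixed, the mechanical strain must cancel the thermal strain αΔT = 11.2×10⁻⁶ × 138 = 1545.6×10⁻⁶.
σ = EαΔT = 114×10³ × 11.2×10⁻⁶ × 138 = 176.2 MPa (compressive; the link is trying to expand).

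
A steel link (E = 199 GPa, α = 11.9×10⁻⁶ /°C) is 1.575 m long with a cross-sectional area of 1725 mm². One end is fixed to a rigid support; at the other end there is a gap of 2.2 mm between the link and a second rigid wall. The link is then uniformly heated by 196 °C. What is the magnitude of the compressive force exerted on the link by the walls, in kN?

P ≈ 321 kN

Free thermal elongation = αΔT L = 11.9×10⁻⁶ × 196 × 1575 = 3.674 mm.
After closing the 2.2 mm clearance, 3.674 − 2.2 = 1.474 mm of expansion remains to be suppressed by the wall.
So σ = E(δ_free − g)/L = 199×10³ × 1.474/1575 = 186.2 MPa.
Force on the wall = σA = 186.2 × 1725 mm² = 321.2 kN.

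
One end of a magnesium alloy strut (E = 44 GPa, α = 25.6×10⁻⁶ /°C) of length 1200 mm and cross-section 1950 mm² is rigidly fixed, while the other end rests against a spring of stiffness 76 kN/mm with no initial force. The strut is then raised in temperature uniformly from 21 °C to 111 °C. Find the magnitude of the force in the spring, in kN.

If the spring were absent the strut would lengthen by αΔT L = 25.6×10⁻⁶ × 90 × 1200 = 2.765 mm.
Let P be the compressive force at the spring. The strut shortens elastically by PL/(AE) and the spring compresses by P/k; together these equal δ_free.
So P = δ_free / [L/(AE) + 1/k] = 2.765 / [ 1200/(1950×44×10³) + 1/(76×10³) ].
P = 2.765 / 2.714×10⁻⁵ = 101900 N.

P ≈ 102 kN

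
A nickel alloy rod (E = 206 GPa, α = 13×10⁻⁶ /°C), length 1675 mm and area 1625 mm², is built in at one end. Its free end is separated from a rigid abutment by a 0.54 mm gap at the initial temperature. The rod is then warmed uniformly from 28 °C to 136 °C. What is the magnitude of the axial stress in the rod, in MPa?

σ ≈ 223 MPa (compressive)

If the wall were absent the rod would grow by αΔT L = 13×10⁻⁶ × 108 × 1675 = 2.352 mm.
After closing the 0.54 mm clearance, 2.352 − 0.54 = 1.812 mm of expansion remains to be suppressed by the wall.
So σ = E(δ_free − g)/L = 206×10³ × 1.812/1675 = 222.8 MPa.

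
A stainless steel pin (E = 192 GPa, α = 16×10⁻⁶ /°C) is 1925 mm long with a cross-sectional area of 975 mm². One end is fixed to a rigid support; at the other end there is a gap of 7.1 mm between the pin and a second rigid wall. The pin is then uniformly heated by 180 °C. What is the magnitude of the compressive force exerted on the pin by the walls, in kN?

P ≈ 0 kN

If the wall were absent the pin would grow by αΔT L = 16×10⁻⁶ × 180 × 1925 = 5.544 mm.
Since δ_free = 5.54 mm is less than the 7.1 mm gap, the pin never touches the wall. No axial force develops.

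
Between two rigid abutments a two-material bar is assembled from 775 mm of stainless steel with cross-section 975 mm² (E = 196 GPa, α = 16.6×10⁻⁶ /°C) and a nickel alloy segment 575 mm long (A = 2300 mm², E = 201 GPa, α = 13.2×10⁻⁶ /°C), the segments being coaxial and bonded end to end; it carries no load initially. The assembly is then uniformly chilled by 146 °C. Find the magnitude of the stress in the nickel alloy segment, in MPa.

Free thermal contraction of the whole bar: Σ αᵢΔT Lᵢ = 16.6×10⁻⁶×146×775 + 13.2×10⁻⁶×146×575 = 2.986 mm.
Since the ends are fixed, an axial force P builds up, equal in every segment, with P · Σ Lᵢ/(AᵢEᵢ) = δ_free.
The series flexibility is Σ Lᵢ/(AᵢEᵢ) = 775/(975×196×10³) + 575/(2300×201×10³) = 5.299×10⁻⁶ mm/N.
So P = 2.986 / 5.299×10⁻⁶ = 563.6 kN, tensile.
σ_{nickel alloy} = P / A = 563600 / 2300 = 245 MPa.

σ ≈ 245 MPa (tensile)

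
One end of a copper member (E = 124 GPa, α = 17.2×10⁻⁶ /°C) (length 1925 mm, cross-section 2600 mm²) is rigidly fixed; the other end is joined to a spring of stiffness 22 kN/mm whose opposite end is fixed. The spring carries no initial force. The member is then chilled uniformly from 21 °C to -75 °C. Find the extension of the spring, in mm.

The unrestrained thermal change is αΔT L = 17.2×10⁻⁶ × 96 × 1925 = 3.179 mm.
With a force P in the spring, the elastic change of the member is PL/(AE) and that of the spring is P/k; compatibility requires their sum to equal δ_free.
So P = δ_free / [L/(AE) + 1/k] = 3.179 / [ 1925/(2600×124×10³) + 1/(22×10³) ].
P = 3.179 / 5.143×10⁻⁵ = 61810 N.
Spring extension = P/k = 61810/(22×10³) = 2.81 mm.

δ ≈ 2.81 mm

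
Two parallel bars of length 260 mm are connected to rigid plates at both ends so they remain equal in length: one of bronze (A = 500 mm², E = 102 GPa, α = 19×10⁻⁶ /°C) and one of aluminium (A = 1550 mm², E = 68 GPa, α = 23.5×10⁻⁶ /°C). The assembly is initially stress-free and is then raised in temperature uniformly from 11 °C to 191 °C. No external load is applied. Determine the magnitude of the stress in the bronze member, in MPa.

σ ≈ 55.7 MPa (tensile)

The aluminium has the larger α, so on heating it would change length more than the bronze if both were free. The rigid plates force a common final length, so the aluminium is put into compression and the bronze into tension, with equal and opposite forces P (no external load).
Setting the final lengths equal and cancelling L: (α₁ − α₂)ΔT = P/(A₁E₁) + P/(A₂E₂).
|α₁ − α₂|·ΔT = 4.5×10⁻⁶ × 180 = 0.00081.
1/(A₁E₁) + 1/(A₂E₂) = 1/(500×102×10³) + 1/(1550×68×10³) = 2.91×10⁻⁸ N⁻¹.
So P = 0.00081 / 2.91×10⁻⁸ = 27.84 kN.
σ_{bronze} = P/A₁ = 27840/500 = 55.68 MPa, tensile.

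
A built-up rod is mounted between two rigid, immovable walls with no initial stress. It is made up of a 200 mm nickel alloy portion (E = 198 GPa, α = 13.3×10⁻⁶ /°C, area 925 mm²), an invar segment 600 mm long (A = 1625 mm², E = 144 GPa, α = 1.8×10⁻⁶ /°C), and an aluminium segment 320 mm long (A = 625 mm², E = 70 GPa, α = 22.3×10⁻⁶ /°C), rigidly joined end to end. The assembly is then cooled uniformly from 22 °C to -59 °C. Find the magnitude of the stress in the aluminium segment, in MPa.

σ ≈ 128 MPa (tensile)

Free thermal contraction of the whole bar: Σ αᵢΔT Lᵢ = 13.3×10⁻⁶×81×200 + 1.8×10⁻⁶×81×600 + 22.3×10⁻⁶×81×320 = 0.881 mm.
The walls prevent any net length change, so an axial force P (same in every segment) develops. Compatibility: P · Σ Lᵢ/(AᵢEᵢ) = δ_free.
Σ Lᵢ/(AᵢEᵢ) = 200/(925×198×10³) + 600/(1625×144×10³) + 320/(625×70×10³) = 1.097×10⁻⁵ mm/N.
P = 0.881 / 1.097×10⁻⁵ = 80300 N = 80.3 kN, tensile.
σ_{aluminium} = P / A = 80300 / 625 = 128.5 MPa.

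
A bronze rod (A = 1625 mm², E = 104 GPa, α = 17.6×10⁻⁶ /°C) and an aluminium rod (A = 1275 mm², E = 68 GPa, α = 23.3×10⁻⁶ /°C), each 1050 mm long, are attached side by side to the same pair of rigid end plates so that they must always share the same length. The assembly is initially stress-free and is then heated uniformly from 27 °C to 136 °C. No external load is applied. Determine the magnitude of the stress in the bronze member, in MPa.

σ ≈ 21.9 MPa (tensile)

The aluminium has the larger α, so on heating it would change length more than the bronze if both were free. The rigid plates force a common final length, so the aluminium is put into compression and the bronze into tension, with equal and opposite forces P (no external load).
Equating the net (thermal + elastic) strains gives |α₁ − α₂|·ΔT = P·[1/(A₁E₁) + 1/(A₂E₂)].
|α₁ − α₂|·ΔT = 5.7×10⁻⁶ × 109 = 0.0006213.
1/(A₁E₁) + 1/(A₂E₂) = 1/(1625×104×10³) + 1/(1275×68×10³) = 1.745×10⁻⁸ N⁻¹.
P = 0.0006213 / 1.745×10⁻⁸ = 35600 N = 35.6 kN.
σ_{bronze} = P/A₁ = 35600/1625 = 21.91 MPa, tensile.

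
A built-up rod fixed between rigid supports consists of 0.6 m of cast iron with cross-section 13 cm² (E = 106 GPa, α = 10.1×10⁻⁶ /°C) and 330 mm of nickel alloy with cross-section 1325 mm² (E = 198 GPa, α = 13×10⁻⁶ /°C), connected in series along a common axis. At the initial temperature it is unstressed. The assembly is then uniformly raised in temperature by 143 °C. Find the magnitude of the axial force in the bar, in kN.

If the supports were absent, the total length change would be Σ αᵢΔT Lᵢ = 10.1×10⁻⁶×143×600 + 13×10⁻⁶×143×330 = 1.48 mm.
The walls prevent any net length change, so an axial force P (same in every segment) develops. Compatibility: P · Σ Lᵢ/(AᵢEᵢ) = δ_free.
Σ Lᵢ/(AᵢEᵢ) = 600/(1300×106×10³) + 330/(1325×198×10³) = 5.612×10⁻⁶ mm/N.
So P = 1.48 / 5.612×10⁻⁶ = 263.7 kN, compressive.

P ≈ 264 kN (compressive)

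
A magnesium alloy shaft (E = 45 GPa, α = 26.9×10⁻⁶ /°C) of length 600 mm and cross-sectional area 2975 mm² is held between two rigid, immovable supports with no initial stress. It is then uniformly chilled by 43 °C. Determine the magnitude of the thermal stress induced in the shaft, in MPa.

The supports are rigid, so the total axial strain is zero. The restrained thermal strain is ε = αΔT = 26.9×10⁻⁶ × 43 = 1156.7×10⁻⁶.
The stress required to suppress this strain is σ = Eε = 45×10³ × 1156.7×10⁻⁶ = 52.05 MPa, tensile since the shaft is trying to contract.

σ ≈ 52.1 MPa (tensile)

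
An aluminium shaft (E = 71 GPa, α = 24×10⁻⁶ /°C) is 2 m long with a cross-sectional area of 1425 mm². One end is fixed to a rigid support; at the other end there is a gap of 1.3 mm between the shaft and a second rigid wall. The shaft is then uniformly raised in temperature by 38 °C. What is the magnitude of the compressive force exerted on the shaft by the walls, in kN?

Free thermal elongation = αΔT L = 24×10⁻⁶ × 38 × 2000 = 1.824 mm.
The gap closes (δ_free > 1.3 mm) and the wall then resists a further 1.824 − 1.3 = 0.524 mm of expansion.
So σ = E(δ_free − g)/L = 71×10³ × 0.524/2000 = 18.6 MPa.
Force on the wall = σA = 18.6 × 1425 mm² = 26.51 kN.

P ≈ 26.5 kN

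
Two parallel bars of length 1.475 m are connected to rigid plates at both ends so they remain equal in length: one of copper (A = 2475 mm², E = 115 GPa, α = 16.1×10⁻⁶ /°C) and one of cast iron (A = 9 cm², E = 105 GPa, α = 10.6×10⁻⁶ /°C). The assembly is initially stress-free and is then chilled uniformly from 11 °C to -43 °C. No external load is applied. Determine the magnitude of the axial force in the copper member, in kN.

P ≈ 21.1 kN (tensile in the copper)

The copper has the larger α, so on cooling it would change length more than the cast iron if both were free. The rigid plates force a common final length, so the copper is put into tension and the cast iron into compression, with equal and opposite forces P (no external load).
Equating the net (thermal + elastic) strains gives |α₁ − α₂|·ΔT = P·[1/(A₁E₁) + 1/(A₂E₂)].
|α₁ − α₂|·ΔT = 5.5×10⁻⁶ × 54 = 0.000297.
1/(A₁E₁) + 1/(A₂E₂) = 1/(2475×115×10³) + 1/(900×105×10³) = 1.41×10⁻⁸ N⁻¹.
P = 0.000297 / 1.41×10⁻⁸ = 21070 N = 21.07 kN.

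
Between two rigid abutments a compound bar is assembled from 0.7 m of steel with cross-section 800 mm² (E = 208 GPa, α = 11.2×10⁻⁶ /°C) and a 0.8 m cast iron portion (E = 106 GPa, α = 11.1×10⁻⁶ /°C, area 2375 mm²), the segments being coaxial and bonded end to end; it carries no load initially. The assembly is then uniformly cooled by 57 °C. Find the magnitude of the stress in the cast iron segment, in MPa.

σ ≈ 54.3 MPa (tensile)

Free thermal contraction of the whole bar: Σ αᵢΔT Lᵢ = 11.2×10⁻⁶×57×700 + 11.1×10⁻⁶×57×800 = 0.953 mm.
Since the ends are fixed, an axial force P builds up, equal in every segment, with P · Σ Lᵢ/(AᵢEᵢ) = δ_free.
The series flexibility is Σ Lᵢ/(AᵢEᵢ) = 700/(800×208×10³) + 800/(2375×106×10³) = 7.384×10⁻⁶ mm/N.
So P = 0.953 / 7.384×10⁻⁶ = 129.1 kN, tensile.
σ_{cast iron} = P / A = 129100 / 2375 = 54.34 MPa.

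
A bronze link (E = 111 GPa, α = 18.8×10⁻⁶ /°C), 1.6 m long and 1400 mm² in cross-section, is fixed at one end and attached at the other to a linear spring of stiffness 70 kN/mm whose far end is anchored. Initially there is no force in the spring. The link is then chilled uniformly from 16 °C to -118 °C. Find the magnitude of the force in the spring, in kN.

If the spring were absent the link would shorten by αΔT L = 18.8×10⁻⁶ × 134 × 1600 = 4.031 mm.
With a force P in the spring, the elastic change of the link is PL/(AE) and that of the spring is P/k; compatibility requires their sum to equal δ_free.
So P = δ_free / [L/(AE) + 1/k] = 4.031 / [ 1600/(1400×111×10³) + 1/(70×10³) ].
P = 4.031 / 2.458×10⁻⁵ = 164000 N.

P ≈ 164 kN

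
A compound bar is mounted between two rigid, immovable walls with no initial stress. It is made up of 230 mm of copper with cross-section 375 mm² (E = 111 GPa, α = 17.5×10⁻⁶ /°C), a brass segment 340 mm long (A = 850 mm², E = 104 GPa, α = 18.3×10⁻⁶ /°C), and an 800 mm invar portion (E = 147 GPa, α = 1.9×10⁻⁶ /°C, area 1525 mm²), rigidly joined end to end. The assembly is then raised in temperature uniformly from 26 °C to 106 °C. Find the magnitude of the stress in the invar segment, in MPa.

Free thermal expansion of the whole bar: Σ αᵢΔT Lᵢ = 17.5×10⁻⁶×80×230 + 18.3×10⁻⁶×80×340 + 1.9×10⁻⁶×80×800 = 0.9414 mm.
The rigid supports impose zero overall length change; the single axial force P common to all segments must satisfy P Σ Lᵢ/(AᵢEᵢ) = δ_free.
The series flexibility is Σ Lᵢ/(AᵢEᵢ) = 230/(375×111×10³) + 340/(850×104×10³) + 800/(1525×147×10³) = 1.294×10⁻⁵ mm/N.
Hence P = δ_free / Σ(L/AE) = 0.9414/1.294×10⁻⁵ = 72.75 kN (compressive).
σ_{invar} = P / A = 72750 / 1525 = 47.7 MPa.

σ ≈ 47.7 MPa (compressive)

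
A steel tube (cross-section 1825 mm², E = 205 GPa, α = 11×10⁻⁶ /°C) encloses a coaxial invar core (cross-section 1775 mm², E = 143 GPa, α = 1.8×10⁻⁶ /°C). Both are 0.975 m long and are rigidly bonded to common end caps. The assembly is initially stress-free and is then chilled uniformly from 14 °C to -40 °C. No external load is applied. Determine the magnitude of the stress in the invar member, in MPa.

Both members must finish at the same length. With the larger α, the steel tends to over-contract; the plates restrain it, putting the steel in tension and the invar in compression. With no external load the two internal forces are equal and opposite, magnitude P.
Compatibility of the two members (thermal + elastic change equal): (α₁ − α₂)ΔT = P·[1/(A₁E₁) + 1/(A₂E₂)].
|α₁ − α₂|·ΔT = 9.2×10⁻⁶ × 54 = 0.0004968.
1/(A₁E₁) + 1/(A₂E₂) = 1/(1825×205×10³) + 1/(1775×143×10³) = 6.613×10⁻⁹ N⁻¹.
So P = 0.0004968 / 6.613×10⁻⁹ = 75.13 kN.
σ_{invar} = P/A₂ = 75130/1775 = 42.33 MPa, compressive.

σ ≈ 42.3 MPa (compressive)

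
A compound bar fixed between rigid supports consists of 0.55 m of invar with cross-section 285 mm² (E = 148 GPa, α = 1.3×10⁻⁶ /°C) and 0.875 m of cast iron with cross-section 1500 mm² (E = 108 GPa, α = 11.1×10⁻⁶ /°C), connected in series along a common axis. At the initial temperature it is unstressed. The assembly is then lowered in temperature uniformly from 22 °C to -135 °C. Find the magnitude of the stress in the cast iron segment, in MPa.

σ ≈ 59.2 MPa (tensile)

With the walls removed the bar would change length by δ_free = Σ αᵢΔT Lᵢ = 1.3×10⁻⁶×157×550 + 11.1×10⁻⁶×157×875 = 1.637 mm.
Since the ends are fixed, an axial force P builds up, equal in every segment, with P · Σ Lᵢ/(AᵢEᵢ) = δ_free.
The series flexibility is Σ Lᵢ/(AᵢEᵢ) = 550/(285×148×10³) + 875/(1500×108×10³) = 1.844×10⁻⁵ mm/N.
Hence P = δ_free / Σ(L/AE) = 1.637/1.844×10⁻⁵ = 88.78 kN (tensile).
σ_{cast iron} = P / A = 88780 / 1500 = 59.19 MPa.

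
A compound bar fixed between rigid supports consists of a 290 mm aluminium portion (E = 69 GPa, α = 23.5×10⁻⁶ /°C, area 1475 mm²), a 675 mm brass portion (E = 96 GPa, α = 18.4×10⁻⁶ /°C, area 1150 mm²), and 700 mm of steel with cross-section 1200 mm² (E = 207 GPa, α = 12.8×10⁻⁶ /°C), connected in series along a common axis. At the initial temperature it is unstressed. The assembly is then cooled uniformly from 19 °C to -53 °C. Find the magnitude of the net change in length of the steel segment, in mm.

With the walls removed the bar would change length by δ_free = Σ αᵢΔT Lᵢ = 23.5×10⁻⁶×72×290 + 18.4×10⁻⁶×72×675 + 12.8×10⁻⁶×72×700 = 2.03 mm.
The walls prevent any net length change, so an axial force P (same in every segment) develops. Compatibility: P · Σ Lᵢ/(AᵢEᵢ) = δ_free.
The series flexibility is Σ Lᵢ/(AᵢEᵢ) = 290/(1475×69×10³) + 675/(1150×96×10³) + 700/(1200×207×10³) = 1.178×10⁻⁵ mm/N.
So P = 2.03 / 1.178×10⁻⁵ = 172.3 kN, tensile.
For the steel segment, free thermal change = 12.8×10⁻⁶×72×700 = 0.6451 mm and elastic change from P = 172300×700/(1200×207×10³) = 0.4856 mm; these oppose, so the net change is 0.16 mm (segment shortens).

|ΔL| ≈ 0.16 mm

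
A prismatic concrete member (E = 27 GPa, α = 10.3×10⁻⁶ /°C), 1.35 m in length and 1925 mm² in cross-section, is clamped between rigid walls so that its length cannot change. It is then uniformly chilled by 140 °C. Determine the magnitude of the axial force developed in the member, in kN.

The ends cannot move, so σ = EαΔT = 27×10³ × 10.3×10⁻⁶ × 140 = 38.93 MPa.
Then P = σA = 38.93 × 1925 mm² = 74.95 kN, tensile.

P ≈ 74.9 kN (tensile)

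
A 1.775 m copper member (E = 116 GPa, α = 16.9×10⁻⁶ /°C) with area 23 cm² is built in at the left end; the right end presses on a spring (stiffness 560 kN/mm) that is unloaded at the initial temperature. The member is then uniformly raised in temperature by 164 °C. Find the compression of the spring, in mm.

δ ≈ 1.04 mm

The unrestrained thermal change is αΔT L = 16.9×10⁻⁶ × 164 × 1775 = 4.92 mm.
With a force P in the spring, the elastic change of the member is PL/(AE) and that of the spring is P/k; compatibility requires their sum to equal δ_free.
P [ L/(AE) + 1/k ] = δ_free → P [ 1775/(2300×116×10³) + 1/(560×10³) ] = 4.92.
P = 4.92 / 8.439×10⁻⁶ = 583000 N.
Spring compression = P/k = 583000/(560×10³) = 1.041 mm.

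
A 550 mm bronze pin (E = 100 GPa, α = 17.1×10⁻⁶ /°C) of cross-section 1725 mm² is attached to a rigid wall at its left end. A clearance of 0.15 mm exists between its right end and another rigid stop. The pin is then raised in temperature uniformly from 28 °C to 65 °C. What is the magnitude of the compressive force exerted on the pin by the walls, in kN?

P ≈ 62.1 kN

Free thermal elongation = αΔT L = 17.1×10⁻⁶ × 37 × 550 = 0.348 mm.
The gap closes (δ_free > 0.15 mm) and the wall then resists a further 0.348 − 0.15 = 0.198 mm of expansion.
That suppressed elongation corresponds to σ = E·Δ/L = 100×10³ × 0.198/550 = 36 MPa.
P = σA = 36 × 1725 = 62.1 kN.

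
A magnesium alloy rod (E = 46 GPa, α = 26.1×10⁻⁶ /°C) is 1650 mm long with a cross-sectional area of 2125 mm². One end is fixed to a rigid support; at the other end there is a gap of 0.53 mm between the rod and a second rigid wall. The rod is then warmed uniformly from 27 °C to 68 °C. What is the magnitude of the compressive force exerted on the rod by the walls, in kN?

Unrestrained expansion: δ_free = αΔT L = 26.1×10⁻⁶ × 41 × 1650 = 1.766 mm.
After closing the 0.53 mm clearance, 1.766 − 0.53 = 1.236 mm of expansion remains to be suppressed by the wall.
That suppressed elongation corresponds to σ = E·Δ/L = 46×10³ × 1.236/1650 = 34.45 MPa.
Force on the wall = σA = 34.45 × 2125 mm² = 73.2 kN.

P ≈ 73.2 kN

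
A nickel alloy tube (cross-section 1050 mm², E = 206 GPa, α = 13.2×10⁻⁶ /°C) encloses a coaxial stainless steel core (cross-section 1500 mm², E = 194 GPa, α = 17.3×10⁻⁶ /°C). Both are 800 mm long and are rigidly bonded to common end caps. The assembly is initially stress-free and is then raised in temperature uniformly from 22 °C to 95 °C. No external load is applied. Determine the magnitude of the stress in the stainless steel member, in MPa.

The stainless steel has the larger α, so on heating it would change length more than the nickel alloy if both were free. The rigid plates force a common final length, so the stainless steel is put into compression and the nickel alloy into tension, with equal and opposite forces P (no external load).
Compatibility of the two members (thermal + elastic change equal): (α₁ − α₂)ΔT = P·[1/(A₁E₁) + 1/(A₂E₂)].
|α₁ − α₂|·ΔT = 4.1×10⁻⁶ × 73 = 0.0002993.
1/(A₁E₁) + 1/(A₂E₂) = 1/(1050×206×10³) + 1/(1500×194×10³) = 8.06×10⁻⁹ N⁻¹.
P = 0.0002993 / 8.06×10⁻⁹ = 37140 N = 37.14 kN.
σ_{stainless steel} = P/A₂ = 37140/1500 = 24.76 MPa, compressive.

σ ≈ 24.8 MPa (compressive)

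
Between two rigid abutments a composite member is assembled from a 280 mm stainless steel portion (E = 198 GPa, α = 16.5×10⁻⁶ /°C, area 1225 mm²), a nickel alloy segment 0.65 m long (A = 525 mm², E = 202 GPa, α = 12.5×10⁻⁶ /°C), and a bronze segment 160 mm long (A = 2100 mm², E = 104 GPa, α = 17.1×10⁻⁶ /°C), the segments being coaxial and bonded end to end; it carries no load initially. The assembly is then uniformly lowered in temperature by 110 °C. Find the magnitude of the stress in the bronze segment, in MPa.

σ ≈ 101 MPa (tensile)

Free thermal contraction of the whole bar: Σ αᵢΔT Lᵢ = 16.5×10⁻⁶×110×280 + 12.5×10⁻⁶×110×650 + 17.1×10⁻⁶×110×160 = 1.703 mm.
The walls prevent any net length change, so an axial force P (same in every segment) develops. Compatibility: P · Σ Lᵢ/(AᵢEᵢ) = δ_free.
The series flexibility is Σ Lᵢ/(AᵢEᵢ) = 280/(1225×198×10³) + 650/(525×202×10³) + 160/(2100×104×10³) = 8.016×10⁻⁶ mm/N.
Hence P = δ_free / Σ(L/AE) = 1.703/8.016×10⁻⁶ = 212.4 kN (tensile).
σ_{bronze} = P / A = 212400 / 2100 = 101.2 MPa.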